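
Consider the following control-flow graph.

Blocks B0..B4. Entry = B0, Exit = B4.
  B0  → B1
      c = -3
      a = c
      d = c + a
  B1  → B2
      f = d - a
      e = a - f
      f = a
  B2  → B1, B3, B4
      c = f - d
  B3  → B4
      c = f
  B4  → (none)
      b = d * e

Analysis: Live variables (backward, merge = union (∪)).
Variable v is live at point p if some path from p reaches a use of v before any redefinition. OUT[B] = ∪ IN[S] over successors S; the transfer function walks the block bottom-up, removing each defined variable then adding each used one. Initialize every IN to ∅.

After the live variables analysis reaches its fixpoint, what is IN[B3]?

Answer: {d, e, f}

Trace:
Converged values:
  B0:   IN={}   OUT={a, d}
  B1:   IN={a, d}   OUT={a, d, e, f}
  B2:   IN={a, d, e, f}   OUT={a, d, e, f}
  B3:   IN={d, e, f}   OUT={d, e}
  B4:   IN={d, e}   OUT={}

Merge at B3: OUT[B3] = IN[B4] = {d, e}
Applying B3's transfer function to that OUT value gives IN[B3] (row B3 above).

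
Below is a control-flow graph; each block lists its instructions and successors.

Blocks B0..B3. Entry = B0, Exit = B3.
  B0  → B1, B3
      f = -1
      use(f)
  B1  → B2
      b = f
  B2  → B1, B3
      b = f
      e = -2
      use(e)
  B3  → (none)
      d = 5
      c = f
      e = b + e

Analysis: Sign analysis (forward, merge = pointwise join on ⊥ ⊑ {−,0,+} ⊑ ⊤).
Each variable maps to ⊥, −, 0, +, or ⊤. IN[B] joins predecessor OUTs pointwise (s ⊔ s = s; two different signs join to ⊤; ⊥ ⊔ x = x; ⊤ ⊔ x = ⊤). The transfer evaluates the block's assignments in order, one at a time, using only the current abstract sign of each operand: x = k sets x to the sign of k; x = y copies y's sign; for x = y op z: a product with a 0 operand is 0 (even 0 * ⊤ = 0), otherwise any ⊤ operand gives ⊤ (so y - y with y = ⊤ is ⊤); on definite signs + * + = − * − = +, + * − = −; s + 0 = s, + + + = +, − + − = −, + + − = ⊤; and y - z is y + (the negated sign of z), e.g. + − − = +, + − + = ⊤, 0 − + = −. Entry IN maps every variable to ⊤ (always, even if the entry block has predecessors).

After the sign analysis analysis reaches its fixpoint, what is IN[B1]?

Answer: {a: ⊤, b: ⊤, c: ⊤, d: ⊤, e: ⊤, f: -}

Working:
Converged values:
  B0:   IN=(all ⊤)   OUT={f:-; rest ⊤}
  B1:   IN={f:-; rest ⊤}   OUT={b:-, f:-; rest ⊤}
  B2:   IN={b:-, f:-; rest ⊤}   OUT={b:-, e:-, f:-; rest ⊤}
  B3:   IN={f:-; rest ⊤}   OUT={c:-, d:+, f:-; rest ⊤}

Merge at B1: IN[B1] = OUT[B0] ⊔ OUT[B2] = {a: ⊤, b: ⊤, c: ⊤, d: ⊤, e: ⊤, f: -}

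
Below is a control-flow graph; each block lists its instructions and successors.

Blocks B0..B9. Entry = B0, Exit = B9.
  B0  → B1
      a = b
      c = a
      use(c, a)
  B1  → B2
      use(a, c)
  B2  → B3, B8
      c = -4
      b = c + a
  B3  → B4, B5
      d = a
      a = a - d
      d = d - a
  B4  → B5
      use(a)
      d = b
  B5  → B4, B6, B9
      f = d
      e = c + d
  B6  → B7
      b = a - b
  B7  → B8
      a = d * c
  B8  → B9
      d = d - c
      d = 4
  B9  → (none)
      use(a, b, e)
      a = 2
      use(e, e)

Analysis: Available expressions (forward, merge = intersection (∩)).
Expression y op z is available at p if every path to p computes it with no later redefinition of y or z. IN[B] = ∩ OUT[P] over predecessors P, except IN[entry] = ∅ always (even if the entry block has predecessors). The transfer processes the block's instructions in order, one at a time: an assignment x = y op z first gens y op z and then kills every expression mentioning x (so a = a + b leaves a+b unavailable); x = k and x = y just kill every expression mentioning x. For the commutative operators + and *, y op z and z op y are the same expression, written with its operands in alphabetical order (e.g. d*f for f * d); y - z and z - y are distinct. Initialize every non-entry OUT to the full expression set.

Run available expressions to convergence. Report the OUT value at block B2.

Answer: {a+c}

Working:
Fixpoint table:
  B0: | IN={} | OUT={}
  B1: | IN={} | OUT={}
  B2: | IN={} | OUT={a+c}
  B3: | IN={a+c} | OUT={}
  B4: | IN={} | OUT={}
  B5: | IN={} | OUT={c+d}
  B6: | IN={c+d} | OUT={c+d}
  B7: | IN={c+d} | OUT={c*d, c+d}
  B8: | IN={} | OUT={}
  B9: | IN={} | OUT={}

Merge at B2: IN[B2] = OUT[B1] = {}
Applying B2's transfer function to that IN value gives OUT[B2] (row B2 above).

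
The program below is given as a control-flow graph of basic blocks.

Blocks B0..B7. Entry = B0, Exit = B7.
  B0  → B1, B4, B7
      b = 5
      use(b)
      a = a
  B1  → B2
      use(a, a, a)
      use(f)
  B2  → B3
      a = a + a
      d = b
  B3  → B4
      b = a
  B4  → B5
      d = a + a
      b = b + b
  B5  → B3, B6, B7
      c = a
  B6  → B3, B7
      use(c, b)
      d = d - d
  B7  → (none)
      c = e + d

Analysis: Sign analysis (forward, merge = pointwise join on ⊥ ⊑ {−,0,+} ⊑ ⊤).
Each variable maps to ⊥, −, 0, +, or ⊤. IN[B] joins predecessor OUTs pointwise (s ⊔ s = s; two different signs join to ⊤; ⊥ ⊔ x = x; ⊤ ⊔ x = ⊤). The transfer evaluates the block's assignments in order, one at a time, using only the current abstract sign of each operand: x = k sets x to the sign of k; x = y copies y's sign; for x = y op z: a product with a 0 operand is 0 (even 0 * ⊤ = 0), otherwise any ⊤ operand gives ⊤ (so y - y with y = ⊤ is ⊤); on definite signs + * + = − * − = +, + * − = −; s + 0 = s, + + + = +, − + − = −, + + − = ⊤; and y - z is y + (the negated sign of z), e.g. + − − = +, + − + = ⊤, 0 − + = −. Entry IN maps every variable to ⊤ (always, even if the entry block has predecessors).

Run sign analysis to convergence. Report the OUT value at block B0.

Fixpoint table:
  B0: | IN=(all ⊤) | OUT={b:+; rest ⊤}
  B1: | IN={b:+; rest ⊤} | OUT={b:+; rest ⊤}
  B2: | IN={b:+; rest ⊤} | OUT={b:+, d:+; rest ⊤}
  B3: | IN=(all ⊤) | OUT=(all ⊤)
  B4: | IN=(all ⊤) | OUT=(all ⊤)
  B5: | IN=(all ⊤) | OUT=(all ⊤)
  B6: | IN=(all ⊤) | OUT=(all ⊤)
  B7: | IN=(all ⊤) | OUT=(all ⊤)

B0 is the boundary node: IN[B0] = {a: ⊤, b: ⊤, c: ⊤, d: ⊤, e: ⊤, f: ⊤}
Applying B0's transfer function to that IN value gives OUT[B0] (row B0 above).

Answer: {a: ⊤, b: +, c: ⊤, d: ⊤, e: ⊤, f: ⊤}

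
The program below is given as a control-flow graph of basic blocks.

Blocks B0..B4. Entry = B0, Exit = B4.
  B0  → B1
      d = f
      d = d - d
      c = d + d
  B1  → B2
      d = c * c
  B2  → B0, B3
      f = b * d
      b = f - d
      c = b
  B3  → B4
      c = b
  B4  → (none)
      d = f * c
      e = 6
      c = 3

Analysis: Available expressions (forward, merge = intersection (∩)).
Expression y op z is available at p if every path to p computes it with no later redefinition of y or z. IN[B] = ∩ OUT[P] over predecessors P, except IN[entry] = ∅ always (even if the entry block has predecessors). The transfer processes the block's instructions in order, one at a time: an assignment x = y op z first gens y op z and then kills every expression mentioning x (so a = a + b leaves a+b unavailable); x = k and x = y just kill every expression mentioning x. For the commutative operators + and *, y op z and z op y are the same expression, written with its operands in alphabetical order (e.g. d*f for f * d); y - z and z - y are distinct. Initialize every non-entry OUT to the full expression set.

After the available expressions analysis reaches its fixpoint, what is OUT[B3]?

Fixpoint table:
  B0: | IN={} | OUT={d+d}
  B1: | IN={d+d} | OUT={c*c}
  B2: | IN={c*c} | OUT={f-d}
  B3: | IN={f-d} | OUT={f-d}
  B4: | IN={f-d} | OUT={}

Merge at B3: IN[B3] = OUT[B2] = {f-d}
Applying B3's transfer function to that IN value gives OUT[B3] (row B3 above).

Answer: {f-d}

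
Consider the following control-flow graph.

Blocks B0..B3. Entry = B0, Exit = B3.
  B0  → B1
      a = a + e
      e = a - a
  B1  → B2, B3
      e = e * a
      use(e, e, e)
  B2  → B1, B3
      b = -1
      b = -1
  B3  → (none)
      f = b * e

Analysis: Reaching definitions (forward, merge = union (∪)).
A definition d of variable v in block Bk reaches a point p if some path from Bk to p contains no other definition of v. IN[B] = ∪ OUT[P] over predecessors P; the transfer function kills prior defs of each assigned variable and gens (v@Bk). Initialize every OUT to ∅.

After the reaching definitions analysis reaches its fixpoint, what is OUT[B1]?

Per-block solution:
  B0:  IN={}  OUT={a@B0, e@B0}
  B1:  IN={a@B0, b@B2, e@B0, e@B1}  OUT={a@B0, b@B2, e@B1}
  B2:  IN={a@B0, b@B2, e@B1}  OUT={a@B0, b@B2, e@B1}
  B3:  IN={a@B0, b@B2, e@B1}  OUT={a@B0, b@B2, e@B1, f@B3}

Merge at B1: IN[B1] = OUT[B0] ⊔ OUT[B2] = {a@B0, b@B2, e@B0, e@B1}
Applying B1's transfer function to that IN value gives OUT[B1] (row B1 above).

Answer: {a@B0, b@B2, e@B1}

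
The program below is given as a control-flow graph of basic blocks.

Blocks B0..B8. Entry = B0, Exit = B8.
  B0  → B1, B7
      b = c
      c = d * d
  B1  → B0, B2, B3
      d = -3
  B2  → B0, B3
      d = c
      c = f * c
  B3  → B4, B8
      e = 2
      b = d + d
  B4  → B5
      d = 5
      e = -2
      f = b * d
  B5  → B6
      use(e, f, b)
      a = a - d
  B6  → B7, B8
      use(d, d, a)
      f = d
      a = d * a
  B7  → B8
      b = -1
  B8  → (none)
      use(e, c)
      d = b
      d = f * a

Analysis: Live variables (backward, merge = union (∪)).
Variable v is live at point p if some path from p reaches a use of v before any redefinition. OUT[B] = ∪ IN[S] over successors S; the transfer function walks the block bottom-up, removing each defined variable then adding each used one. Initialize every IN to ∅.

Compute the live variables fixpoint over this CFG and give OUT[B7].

Answer: {a, b, c, e, f}

Derivation:
Fixpoint table:
  B0:  IN={a, c, d, e, f}  OUT={a, c, e, f}
  B1:  IN={a, c, e, f}  OUT={a, c, d, e, f}
  B2:  IN={a, c, e, f}  OUT={a, c, d, e, f}
  B3:  IN={a, c, d, f}  OUT={a, b, c, e, f}
  B4:  IN={a, b, c}  OUT={a, b, c, d, e, f}
  B5:  IN={a, b, c, d, e, f}  OUT={a, b, c, d, e}
  B6:  IN={a, b, c, d, e}  OUT={a, b, c, e, f}
  B7:  IN={a, c, e, f}  OUT={a, b, c, e, f}
  B8:  IN={a, b, c, e, f}  OUT={}

Merge at B7: OUT[B7] = IN[B8] = {a, b, c, e, f}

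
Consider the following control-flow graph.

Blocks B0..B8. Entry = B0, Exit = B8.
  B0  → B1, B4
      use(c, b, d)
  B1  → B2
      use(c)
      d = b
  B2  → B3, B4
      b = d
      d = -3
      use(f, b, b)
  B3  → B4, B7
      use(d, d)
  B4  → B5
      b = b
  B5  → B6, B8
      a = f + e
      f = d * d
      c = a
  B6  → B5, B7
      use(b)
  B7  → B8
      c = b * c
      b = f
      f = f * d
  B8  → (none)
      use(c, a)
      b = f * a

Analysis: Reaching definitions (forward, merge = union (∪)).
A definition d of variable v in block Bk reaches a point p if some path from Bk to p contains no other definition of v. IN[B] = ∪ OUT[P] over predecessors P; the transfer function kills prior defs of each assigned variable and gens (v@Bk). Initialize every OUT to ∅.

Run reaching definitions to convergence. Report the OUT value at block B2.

Answer: {b@B2, d@B2}

Derivation:
Fixpoint table:
  B0:   IN={}   OUT={}
  B1:   IN={}   OUT={d@B1}
  B2:   IN={d@B1}   OUT={b@B2, d@B2}
  B3:   IN={b@B2, d@B2}   OUT={b@B2, d@B2}
  B4:   IN={b@B2, d@B2}   OUT={b@B4, d@B2}
  B5:   IN={a@B5, b@B4, c@B5, d@B2, f@B5}   OUT={a@B5, b@B4, c@B5, d@B2, f@B5}
  B6:   IN={a@B5, b@B4, c@B5, d@B2, f@B5}   OUT={a@B5, b@B4, c@B5, d@B2, f@B5}
  B7:   IN={a@B5, b@B2, b@B4, c@B5, d@B2, f@B5}   OUT={a@B5, b@B7, c@B7, d@B2, f@B7}
  B8:   IN={a@B5, b@B4, b@B7, c@B5, c@B7, d@B2, f@B5, f@B7}   OUT={a@B5, b@B8, c@B5, c@B7, d@B2, f@B5, f@B7}

Merge at B2: IN[B2] = OUT[B1] = {d@B1}
Applying B2's transfer function to that IN value gives OUT[B2] (row B2 above).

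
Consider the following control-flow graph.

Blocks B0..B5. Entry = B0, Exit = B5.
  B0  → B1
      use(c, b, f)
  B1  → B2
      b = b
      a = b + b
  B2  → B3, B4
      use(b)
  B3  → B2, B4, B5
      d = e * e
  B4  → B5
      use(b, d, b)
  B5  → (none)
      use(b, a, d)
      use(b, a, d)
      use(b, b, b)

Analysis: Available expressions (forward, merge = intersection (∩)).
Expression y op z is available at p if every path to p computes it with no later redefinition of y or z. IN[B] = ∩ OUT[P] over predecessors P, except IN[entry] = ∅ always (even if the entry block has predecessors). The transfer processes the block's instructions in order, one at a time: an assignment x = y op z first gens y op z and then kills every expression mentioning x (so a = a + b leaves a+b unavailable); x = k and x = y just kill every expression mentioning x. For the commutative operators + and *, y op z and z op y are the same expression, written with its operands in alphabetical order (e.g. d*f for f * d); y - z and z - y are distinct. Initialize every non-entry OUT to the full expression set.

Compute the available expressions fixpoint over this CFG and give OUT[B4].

Fixpoint table:
  B0:  IN={}  OUT={}
  B1:  IN={}  OUT={b+b}
  B2:  IN={b+b}  OUT={b+b}
  B3:  IN={b+b}  OUT={b+b, e*e}
  B4:  IN={b+b}  OUT={b+b}
  B5:  IN={b+b}  OUT={b+b}

Merge at B4: IN[B4] = OUT[B2] ∩ OUT[B3] = {b+b}
Applying B4's transfer function to that IN value gives OUT[B4] (row B4 above).

Answer: {b+b}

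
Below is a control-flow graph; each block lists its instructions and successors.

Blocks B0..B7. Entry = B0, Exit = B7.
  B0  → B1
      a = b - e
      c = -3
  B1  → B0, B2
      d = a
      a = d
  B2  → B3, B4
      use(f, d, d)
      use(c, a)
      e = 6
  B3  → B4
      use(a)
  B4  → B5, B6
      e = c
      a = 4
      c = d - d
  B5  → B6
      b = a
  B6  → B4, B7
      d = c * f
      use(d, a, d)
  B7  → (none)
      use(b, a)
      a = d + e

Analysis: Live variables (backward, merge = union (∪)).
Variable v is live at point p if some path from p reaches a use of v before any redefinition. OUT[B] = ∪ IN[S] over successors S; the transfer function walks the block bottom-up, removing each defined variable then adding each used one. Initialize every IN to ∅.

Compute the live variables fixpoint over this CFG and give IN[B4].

Per-block solution:
  B0: | IN={b, e, f} | OUT={a, b, c, e, f}
  B1: | IN={a, b, c, e, f} | OUT={a, b, c, d, e, f}
  B2: | IN={a, b, c, d, f} | OUT={a, b, c, d, f}
  B3: | IN={a, b, c, d, f} | OUT={b, c, d, f}
  B4: | IN={b, c, d, f} | OUT={a, b, c, e, f}
  B5: | IN={a, c, e, f} | OUT={a, b, c, e, f}
  B6: | IN={a, b, c, e, f} | OUT={a, b, c, d, e, f}
  B7: | IN={a, b, d, e} | OUT={}

Merge at B4: OUT[B4] = IN[B5] ⊔ IN[B6] = {a, b, c, e, f}
Applying B4's transfer function to that OUT value gives IN[B4] (row B4 above).

Answer: {b, c, d, f}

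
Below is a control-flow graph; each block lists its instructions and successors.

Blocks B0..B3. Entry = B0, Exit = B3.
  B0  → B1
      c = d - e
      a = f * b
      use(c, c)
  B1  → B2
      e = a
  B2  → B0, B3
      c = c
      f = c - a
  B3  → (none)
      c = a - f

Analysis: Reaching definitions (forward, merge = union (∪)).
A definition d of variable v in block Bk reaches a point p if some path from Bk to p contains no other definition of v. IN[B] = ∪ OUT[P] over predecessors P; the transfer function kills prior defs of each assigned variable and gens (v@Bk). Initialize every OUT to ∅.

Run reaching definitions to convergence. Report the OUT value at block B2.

Fixpoint table:
  B0:  IN={a@B0, c@B2, e@B1, f@B2}  OUT={a@B0, c@B0, e@B1, f@B2}
  B1:  IN={a@B0, c@B0, e@B1, f@B2}  OUT={a@B0, c@B0, e@B1, f@B2}
  B2:  IN={a@B0, c@B0, e@B1, f@B2}  OUT={a@B0, c@B2, e@B1, f@B2}
  B3:  IN={a@B0, c@B2, e@B1, f@B2}  OUT={a@B0, c@B3, e@B1, f@B2}

Merge at B2: IN[B2] = OUT[B1] = {a@B0, c@B0, e@B1, f@B2}
Applying B2's transfer function to that IN value gives OUT[B2] (row B2 above).

Answer: {a@B0, c@B2, e@B1, f@B2}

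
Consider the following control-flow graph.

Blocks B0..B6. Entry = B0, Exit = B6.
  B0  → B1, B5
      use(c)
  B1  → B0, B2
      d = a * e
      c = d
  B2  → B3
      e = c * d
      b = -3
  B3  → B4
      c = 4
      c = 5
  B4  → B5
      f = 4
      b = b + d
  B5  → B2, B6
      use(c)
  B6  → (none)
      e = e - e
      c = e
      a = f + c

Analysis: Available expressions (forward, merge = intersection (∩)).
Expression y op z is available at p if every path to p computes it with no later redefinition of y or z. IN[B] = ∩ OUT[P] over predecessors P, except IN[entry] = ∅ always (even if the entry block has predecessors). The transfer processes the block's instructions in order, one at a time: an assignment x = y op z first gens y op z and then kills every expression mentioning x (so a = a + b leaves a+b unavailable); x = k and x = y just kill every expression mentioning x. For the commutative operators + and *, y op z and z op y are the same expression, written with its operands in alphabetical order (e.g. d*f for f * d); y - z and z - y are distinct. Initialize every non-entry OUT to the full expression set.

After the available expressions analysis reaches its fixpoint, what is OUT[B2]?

Answer: {c*d}

Trace:
Converged values:
  B0:   IN={}   OUT={}
  B1:   IN={}   OUT={a*e}
  B2:   IN={}   OUT={c*d}
  B3:   IN={c*d}   OUT={}
  B4:   IN={}   OUT={}
  B5:   IN={}   OUT={}
  B6:   IN={}   OUT={c+f}

Merge at B2: IN[B2] = OUT[B1] ∩ OUT[B5] = {}
Applying B2's transfer function to that IN value gives OUT[B2] (row B2 above).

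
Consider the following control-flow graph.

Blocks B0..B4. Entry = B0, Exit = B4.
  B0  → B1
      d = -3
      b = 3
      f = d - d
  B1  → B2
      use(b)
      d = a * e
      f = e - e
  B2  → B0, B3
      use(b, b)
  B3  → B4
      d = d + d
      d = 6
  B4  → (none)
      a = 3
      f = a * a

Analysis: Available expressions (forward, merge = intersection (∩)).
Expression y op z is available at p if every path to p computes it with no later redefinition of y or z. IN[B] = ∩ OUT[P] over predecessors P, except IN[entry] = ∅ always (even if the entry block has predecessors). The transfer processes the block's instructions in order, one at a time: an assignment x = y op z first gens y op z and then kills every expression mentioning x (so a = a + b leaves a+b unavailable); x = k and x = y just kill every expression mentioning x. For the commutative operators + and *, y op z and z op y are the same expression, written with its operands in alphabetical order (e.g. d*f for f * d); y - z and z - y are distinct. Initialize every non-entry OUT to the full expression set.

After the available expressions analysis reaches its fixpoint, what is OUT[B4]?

Fixpoint table:
  B0: | IN={} | OUT={d-d}
  B1: | IN={d-d} | OUT={a*e, e-e}
  B2: | IN={a*e, e-e} | OUT={a*e, e-e}
  B3: | IN={a*e, e-e} | OUT={a*e, e-e}
  B4: | IN={a*e, e-e} | OUT={a*a, e-e}

Merge at B4: IN[B4] = OUT[B3] = {a*e, e-e}
Applying B4's transfer function to that IN value gives OUT[B4] (row B4 above).

Answer: {a*a, e-e}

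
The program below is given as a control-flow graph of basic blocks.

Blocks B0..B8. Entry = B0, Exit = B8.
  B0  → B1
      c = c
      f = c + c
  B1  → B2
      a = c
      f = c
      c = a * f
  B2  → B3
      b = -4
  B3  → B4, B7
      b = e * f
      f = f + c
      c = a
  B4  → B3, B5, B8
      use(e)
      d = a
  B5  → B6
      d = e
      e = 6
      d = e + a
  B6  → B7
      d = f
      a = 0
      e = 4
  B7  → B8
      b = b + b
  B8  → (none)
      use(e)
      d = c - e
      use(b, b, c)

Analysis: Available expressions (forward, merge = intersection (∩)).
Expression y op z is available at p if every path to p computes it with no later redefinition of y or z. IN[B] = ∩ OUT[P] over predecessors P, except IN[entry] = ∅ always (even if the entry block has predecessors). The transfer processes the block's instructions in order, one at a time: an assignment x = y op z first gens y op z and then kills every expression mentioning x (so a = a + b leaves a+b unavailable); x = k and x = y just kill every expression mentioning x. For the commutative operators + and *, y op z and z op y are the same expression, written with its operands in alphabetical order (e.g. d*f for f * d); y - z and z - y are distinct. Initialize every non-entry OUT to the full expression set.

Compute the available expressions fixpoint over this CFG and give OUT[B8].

Per-block solution:
  B0:   IN={}   OUT={c+c}
  B1:   IN={c+c}   OUT={a*f}
  B2:   IN={a*f}   OUT={a*f}
  B3:   IN={}   OUT={}
  B4:   IN={}   OUT={}
  B5:   IN={}   OUT={a+e}
  B6:   IN={a+e}   OUT={}
  B7:   IN={}   OUT={}
  B8:   IN={}   OUT={c-e}

Merge at B8: IN[B8] = OUT[B4] ∩ OUT[B7] = {}
Applying B8's transfer function to that IN value gives OUT[B8] (row B8 above).

Answer: {c-e}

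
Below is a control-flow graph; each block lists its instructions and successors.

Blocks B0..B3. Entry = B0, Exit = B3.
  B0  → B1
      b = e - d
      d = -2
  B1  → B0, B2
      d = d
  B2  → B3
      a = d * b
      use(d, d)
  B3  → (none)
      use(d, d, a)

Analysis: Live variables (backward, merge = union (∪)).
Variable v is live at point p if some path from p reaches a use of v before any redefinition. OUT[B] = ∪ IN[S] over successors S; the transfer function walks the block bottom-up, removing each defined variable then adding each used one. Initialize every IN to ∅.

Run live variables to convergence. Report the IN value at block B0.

Per-block solution:
  B0:  IN={d, e}  OUT={b, d, e}
  B1:  IN={b, d, e}  OUT={b, d, e}
  B2:  IN={b, d}  OUT={a, d}
  B3:  IN={a, d}  OUT={}

Merge at B0: OUT[B0] = IN[B1] = {b, d, e}
Applying B0's transfer function to that OUT value gives IN[B0] (row B0 above).

Answer: {d, e}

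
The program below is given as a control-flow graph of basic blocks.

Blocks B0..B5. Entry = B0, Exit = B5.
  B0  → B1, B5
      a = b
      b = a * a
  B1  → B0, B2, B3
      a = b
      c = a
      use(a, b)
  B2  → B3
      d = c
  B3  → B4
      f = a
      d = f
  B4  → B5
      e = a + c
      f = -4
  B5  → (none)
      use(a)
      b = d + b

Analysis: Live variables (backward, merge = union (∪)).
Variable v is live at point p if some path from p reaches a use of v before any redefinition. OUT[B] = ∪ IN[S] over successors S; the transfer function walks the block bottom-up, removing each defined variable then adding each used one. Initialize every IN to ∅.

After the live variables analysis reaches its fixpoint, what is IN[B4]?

Per-block solution:
  B0:  IN={b, d}  OUT={a, b, d}
  B1:  IN={b, d}  OUT={a, b, c, d}
  B2:  IN={a, b, c}  OUT={a, b, c}
  B3:  IN={a, b, c}  OUT={a, b, c, d}
  B4:  IN={a, b, c, d}  OUT={a, b, d}
  B5:  IN={a, b, d}  OUT={}

Merge at B4: OUT[B4] = IN[B5] = {a, b, d}
Applying B4's transfer function to that OUT value gives IN[B4] (row B4 above).

Answer: {a, b, c, d}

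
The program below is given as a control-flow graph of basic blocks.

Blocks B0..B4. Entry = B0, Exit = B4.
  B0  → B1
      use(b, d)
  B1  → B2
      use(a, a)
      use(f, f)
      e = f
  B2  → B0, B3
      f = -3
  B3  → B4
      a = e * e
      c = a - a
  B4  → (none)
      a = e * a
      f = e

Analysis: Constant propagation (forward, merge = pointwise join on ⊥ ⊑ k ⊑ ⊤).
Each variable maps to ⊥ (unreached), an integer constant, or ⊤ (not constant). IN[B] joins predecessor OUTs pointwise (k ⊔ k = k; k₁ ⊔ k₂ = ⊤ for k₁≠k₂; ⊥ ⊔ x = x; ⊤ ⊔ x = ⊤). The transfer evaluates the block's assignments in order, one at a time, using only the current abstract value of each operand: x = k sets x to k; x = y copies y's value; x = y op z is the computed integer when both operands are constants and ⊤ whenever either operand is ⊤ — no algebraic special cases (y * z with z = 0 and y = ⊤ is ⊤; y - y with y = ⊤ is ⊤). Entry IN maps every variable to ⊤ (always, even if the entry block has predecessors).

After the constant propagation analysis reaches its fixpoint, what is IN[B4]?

Answer: {a: ⊤, b: ⊤, c: ⊤, d: ⊤, e: ⊤, f: -3}

Trace:
Fixpoint table:
  B0:   IN=(all ⊤)   OUT=(all ⊤)
  B1:   IN=(all ⊤)   OUT=(all ⊤)
  B2:   IN=(all ⊤)   OUT={f:-3; rest ⊤}
  B3:   IN={f:-3; rest ⊤}   OUT={f:-3; rest ⊤}
  B4:   IN={f:-3; rest ⊤}   OUT=(all ⊤)

Merge at B4: IN[B4] = OUT[B3] = {a: ⊤, b: ⊤, c: ⊤, d: ⊤, e: ⊤, f: -3}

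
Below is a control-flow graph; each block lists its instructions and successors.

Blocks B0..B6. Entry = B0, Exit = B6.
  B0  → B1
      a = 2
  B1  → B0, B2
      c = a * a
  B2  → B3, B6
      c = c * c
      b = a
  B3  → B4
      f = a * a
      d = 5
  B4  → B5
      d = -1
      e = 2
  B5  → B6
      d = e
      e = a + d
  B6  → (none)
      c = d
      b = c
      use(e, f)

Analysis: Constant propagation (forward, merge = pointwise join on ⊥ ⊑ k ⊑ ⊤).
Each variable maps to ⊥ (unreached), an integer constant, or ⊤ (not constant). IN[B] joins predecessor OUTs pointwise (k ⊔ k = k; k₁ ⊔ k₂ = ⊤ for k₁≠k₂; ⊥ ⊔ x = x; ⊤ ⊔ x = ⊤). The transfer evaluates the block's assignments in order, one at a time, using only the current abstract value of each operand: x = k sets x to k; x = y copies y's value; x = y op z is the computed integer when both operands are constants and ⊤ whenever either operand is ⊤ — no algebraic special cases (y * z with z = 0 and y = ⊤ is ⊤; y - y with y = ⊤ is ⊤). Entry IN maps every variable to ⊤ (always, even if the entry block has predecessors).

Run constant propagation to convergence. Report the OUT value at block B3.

Converged values:
  B0: | IN=(all ⊤) | OUT={a:2; rest ⊤}
  B1: | IN={a:2; rest ⊤} | OUT={a:2, c:4; rest ⊤}
  B2: | IN={a:2, c:4; rest ⊤} | OUT={a:2, b:2, c:16; rest ⊤}
  B3: | IN={a:2, b:2, c:16; rest ⊤} | OUT={a:2, b:2, c:16, d:5, f:4; rest ⊤}
  B4: | IN={a:2, b:2, c:16, d:5, f:4; rest ⊤} | OUT={a:2, b:2, c:16, d:-1, e:2, f:4; rest ⊤}
  B5: | IN={a:2, b:2, c:16, d:-1, e:2, f:4; rest ⊤} | OUT={a:2, b:2, c:16, d:2, e:4, f:4; rest ⊤}
  B6: | IN={a:2, b:2, c:16; rest ⊤} | OUT={a:2; rest ⊤}

Merge at B3: IN[B3] = OUT[B2] = {a: 2, b: 2, c: 16, d: ⊤, e: ⊤, f: ⊤}
Applying B3's transfer function to that IN value gives OUT[B3] (row B3 above).

Answer: {a: 2, b: 2, c: 16, d: 5, e: ⊤, f: 4}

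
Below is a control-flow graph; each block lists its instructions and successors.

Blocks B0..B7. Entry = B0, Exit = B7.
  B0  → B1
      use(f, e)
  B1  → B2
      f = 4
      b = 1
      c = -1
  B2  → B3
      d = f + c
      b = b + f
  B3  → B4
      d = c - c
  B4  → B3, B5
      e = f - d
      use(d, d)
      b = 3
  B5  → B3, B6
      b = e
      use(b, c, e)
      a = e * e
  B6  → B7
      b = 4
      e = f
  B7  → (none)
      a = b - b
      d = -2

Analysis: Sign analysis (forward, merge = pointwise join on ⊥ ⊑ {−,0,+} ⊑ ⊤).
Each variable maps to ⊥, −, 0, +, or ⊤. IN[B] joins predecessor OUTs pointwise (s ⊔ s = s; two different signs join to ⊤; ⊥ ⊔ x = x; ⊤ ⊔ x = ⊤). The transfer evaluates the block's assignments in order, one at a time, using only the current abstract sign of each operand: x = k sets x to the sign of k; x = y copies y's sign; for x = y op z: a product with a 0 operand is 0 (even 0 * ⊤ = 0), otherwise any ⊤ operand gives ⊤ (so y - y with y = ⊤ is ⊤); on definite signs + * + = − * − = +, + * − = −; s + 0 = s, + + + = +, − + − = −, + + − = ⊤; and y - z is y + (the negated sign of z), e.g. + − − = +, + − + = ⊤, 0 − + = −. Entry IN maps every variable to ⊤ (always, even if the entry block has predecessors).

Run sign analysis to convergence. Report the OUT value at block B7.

Converged values:
  B0: | IN=(all ⊤) | OUT=(all ⊤)
  B1: | IN=(all ⊤) | OUT={b:+, c:-, f:+; rest ⊤}
  B2: | IN={b:+, c:-, f:+; rest ⊤} | OUT={b:+, c:-, f:+; rest ⊤}
  B3: | IN={c:-, f:+; rest ⊤} | OUT={c:-, f:+; rest ⊤}
  B4: | IN={c:-, f:+; rest ⊤} | OUT={b:+, c:-, f:+; rest ⊤}
  B5: | IN={b:+, c:-, f:+; rest ⊤} | OUT={c:-, f:+; rest ⊤}
  B6: | IN={c:-, f:+; rest ⊤} | OUT={b:+, c:-, e:+, f:+; rest ⊤}
  B7: | IN={b:+, c:-, e:+, f:+; rest ⊤} | OUT={b:+, c:-, d:-, e:+, f:+; rest ⊤}

Merge at B7: IN[B7] = OUT[B6] = {a: ⊤, b: +, c: -, d: ⊤, e: +, f: +}
Applying B7's transfer function to that IN value gives OUT[B7] (row B7 above).

Answer: {a: ⊤, b: +, c: -, d: -, e: +, f: +}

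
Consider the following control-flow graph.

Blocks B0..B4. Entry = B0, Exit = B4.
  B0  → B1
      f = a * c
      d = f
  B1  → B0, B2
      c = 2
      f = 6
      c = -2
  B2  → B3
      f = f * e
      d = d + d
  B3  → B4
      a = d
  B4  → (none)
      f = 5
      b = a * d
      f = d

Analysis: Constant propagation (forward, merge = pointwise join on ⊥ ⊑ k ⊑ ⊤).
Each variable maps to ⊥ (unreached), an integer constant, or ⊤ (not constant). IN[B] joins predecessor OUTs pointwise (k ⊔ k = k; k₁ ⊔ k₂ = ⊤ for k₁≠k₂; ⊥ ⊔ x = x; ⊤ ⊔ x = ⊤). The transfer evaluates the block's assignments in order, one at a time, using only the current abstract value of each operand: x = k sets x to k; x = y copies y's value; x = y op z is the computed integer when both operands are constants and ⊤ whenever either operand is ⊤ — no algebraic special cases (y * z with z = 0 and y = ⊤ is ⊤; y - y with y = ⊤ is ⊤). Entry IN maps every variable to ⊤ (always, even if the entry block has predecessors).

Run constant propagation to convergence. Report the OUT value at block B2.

Converged values:
  B0:   IN=(all ⊤)   OUT=(all ⊤)
  B1:   IN=(all ⊤)   OUT={c:-2, f:6; rest ⊤}
  B2:   IN={c:-2, f:6; rest ⊤}   OUT={c:-2; rest ⊤}
  B3:   IN={c:-2; rest ⊤}   OUT={c:-2; rest ⊤}
  B4:   IN={c:-2; rest ⊤}   OUT={c:-2; rest ⊤}

Merge at B2: IN[B2] = OUT[B1] = {a: ⊤, b: ⊤, c: -2, d: ⊤, e: ⊤, f: 6}
Applying B2's transfer function to that IN value gives OUT[B2] (row B2 above).

Answer: {a: ⊤, b: ⊤, c: -2, d: ⊤, e: ⊤, f: ⊤}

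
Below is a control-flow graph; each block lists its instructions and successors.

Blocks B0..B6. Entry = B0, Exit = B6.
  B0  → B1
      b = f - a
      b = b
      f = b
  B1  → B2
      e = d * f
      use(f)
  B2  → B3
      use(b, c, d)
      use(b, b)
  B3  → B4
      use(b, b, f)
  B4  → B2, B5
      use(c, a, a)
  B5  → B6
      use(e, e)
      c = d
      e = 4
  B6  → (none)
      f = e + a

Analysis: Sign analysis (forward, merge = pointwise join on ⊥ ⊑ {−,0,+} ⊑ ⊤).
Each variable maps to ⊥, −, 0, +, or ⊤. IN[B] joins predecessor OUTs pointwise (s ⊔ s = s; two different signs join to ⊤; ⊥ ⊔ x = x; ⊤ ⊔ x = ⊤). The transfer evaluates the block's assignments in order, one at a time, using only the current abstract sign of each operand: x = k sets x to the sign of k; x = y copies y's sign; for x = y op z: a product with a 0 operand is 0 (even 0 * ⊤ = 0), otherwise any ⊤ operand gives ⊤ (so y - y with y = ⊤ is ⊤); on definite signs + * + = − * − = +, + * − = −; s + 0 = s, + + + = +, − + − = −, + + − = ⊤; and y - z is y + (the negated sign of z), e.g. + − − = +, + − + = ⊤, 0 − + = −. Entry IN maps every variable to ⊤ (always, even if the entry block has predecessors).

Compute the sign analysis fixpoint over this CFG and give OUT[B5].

Converged values:
  B0:   IN=(all ⊤)   OUT=(all ⊤)
  B1:   IN=(all ⊤)   OUT=(all ⊤)
  B2:   IN=(all ⊤)   OUT=(all ⊤)
  B3:   IN=(all ⊤)   OUT=(all ⊤)
  B4:   IN=(all ⊤)   OUT=(all ⊤)
  B5:   IN=(all ⊤)   OUT={e:+; rest ⊤}
  B6:   IN={e:+; rest ⊤}   OUT={e:+; rest ⊤}

Merge at B5: IN[B5] = OUT[B4] = {a: ⊤, b: ⊤, c: ⊤, d: ⊤, e: ⊤, f: ⊤}
Applying B5's transfer function to that IN value gives OUT[B5] (row B5 above).

Answer: {a: ⊤, b: ⊤, c: ⊤, d: ⊤, e: +, f: ⊤}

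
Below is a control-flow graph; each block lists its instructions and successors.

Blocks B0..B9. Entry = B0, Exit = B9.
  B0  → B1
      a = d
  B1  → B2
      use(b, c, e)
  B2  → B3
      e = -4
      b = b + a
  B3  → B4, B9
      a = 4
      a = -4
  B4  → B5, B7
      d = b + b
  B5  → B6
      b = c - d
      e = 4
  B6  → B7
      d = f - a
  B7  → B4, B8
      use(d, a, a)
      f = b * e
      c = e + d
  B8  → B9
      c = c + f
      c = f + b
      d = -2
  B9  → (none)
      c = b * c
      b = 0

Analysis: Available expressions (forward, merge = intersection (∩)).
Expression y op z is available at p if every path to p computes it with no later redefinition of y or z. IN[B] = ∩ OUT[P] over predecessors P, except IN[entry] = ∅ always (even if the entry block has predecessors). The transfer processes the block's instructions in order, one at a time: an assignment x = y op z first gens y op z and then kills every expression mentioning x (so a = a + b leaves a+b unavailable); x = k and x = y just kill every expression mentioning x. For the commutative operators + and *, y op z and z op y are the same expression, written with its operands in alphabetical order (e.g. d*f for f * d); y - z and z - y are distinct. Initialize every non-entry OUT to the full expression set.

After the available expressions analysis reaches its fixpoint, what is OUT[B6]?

Per-block solution:
  B0:  IN={}  OUT={}
  B1:  IN={}  OUT={}
  B2:  IN={}  OUT={}
  B3:  IN={}  OUT={}
  B4:  IN={}  OUT={b+b}
  B5:  IN={b+b}  OUT={c-d}
  B6:  IN={c-d}  OUT={f-a}
  B7:  IN={}  OUT={b*e, d+e}
  B8:  IN={b*e, d+e}  OUT={b*e, b+f}
  B9:  IN={}  OUT={}

Merge at B6: IN[B6] = OUT[B5] = {c-d}
Applying B6's transfer function to that IN value gives OUT[B6] (row B6 above).

Answer: {f-a}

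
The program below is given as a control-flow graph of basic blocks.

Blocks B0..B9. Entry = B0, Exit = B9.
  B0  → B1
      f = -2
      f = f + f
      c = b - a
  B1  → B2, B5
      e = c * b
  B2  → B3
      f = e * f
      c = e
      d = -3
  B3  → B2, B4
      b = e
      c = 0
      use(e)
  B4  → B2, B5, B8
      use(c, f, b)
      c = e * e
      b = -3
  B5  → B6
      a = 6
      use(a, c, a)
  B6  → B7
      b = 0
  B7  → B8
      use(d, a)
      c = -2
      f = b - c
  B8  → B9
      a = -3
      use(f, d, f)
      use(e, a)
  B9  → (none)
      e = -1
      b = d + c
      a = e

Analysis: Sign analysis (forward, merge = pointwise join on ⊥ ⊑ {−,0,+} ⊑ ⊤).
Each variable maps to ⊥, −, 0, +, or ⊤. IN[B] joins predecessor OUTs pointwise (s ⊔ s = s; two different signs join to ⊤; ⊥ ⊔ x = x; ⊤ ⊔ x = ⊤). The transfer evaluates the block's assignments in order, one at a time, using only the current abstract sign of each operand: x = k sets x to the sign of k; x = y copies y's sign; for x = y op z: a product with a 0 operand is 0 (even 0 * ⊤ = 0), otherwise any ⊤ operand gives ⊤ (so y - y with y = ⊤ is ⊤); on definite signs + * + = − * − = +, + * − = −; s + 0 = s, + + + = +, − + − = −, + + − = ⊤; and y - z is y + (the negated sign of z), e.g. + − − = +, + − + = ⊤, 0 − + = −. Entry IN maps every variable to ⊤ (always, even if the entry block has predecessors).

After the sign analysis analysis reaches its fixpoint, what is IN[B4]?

Answer: {a: ⊤, b: ⊤, c: 0, d: -, e: ⊤, f: ⊤}

Working:
Converged values:
  B0: | IN=(all ⊤) | OUT={f:-; rest ⊤}
  B1: | IN={f:-; rest ⊤} | OUT={f:-; rest ⊤}
  B2: | IN=(all ⊤) | OUT={d:-; rest ⊤}
  B3: | IN={d:-; rest ⊤} | OUT={c:0, d:-; rest ⊤}
  B4: | IN={c:0, d:-; rest ⊤} | OUT={b:-, d:-; rest ⊤}
  B5: | IN=(all ⊤) | OUT={a:+; rest ⊤}
  B6: | IN={a:+; rest ⊤} | OUT={a:+, b:0; rest ⊤}
  B7: | IN={a:+, b:0; rest ⊤} | OUT={a:+, b:0, c:-, f:+; rest ⊤}
  B8: | IN=(all ⊤) | OUT={a:-; rest ⊤}
  B9: | IN={a:-; rest ⊤} | OUT={a:-, e:-; rest ⊤}

Merge at B4: IN[B4] = OUT[B3] = {a: ⊤, b: ⊤, c: 0, d: -, e: ⊤, f: ⊤}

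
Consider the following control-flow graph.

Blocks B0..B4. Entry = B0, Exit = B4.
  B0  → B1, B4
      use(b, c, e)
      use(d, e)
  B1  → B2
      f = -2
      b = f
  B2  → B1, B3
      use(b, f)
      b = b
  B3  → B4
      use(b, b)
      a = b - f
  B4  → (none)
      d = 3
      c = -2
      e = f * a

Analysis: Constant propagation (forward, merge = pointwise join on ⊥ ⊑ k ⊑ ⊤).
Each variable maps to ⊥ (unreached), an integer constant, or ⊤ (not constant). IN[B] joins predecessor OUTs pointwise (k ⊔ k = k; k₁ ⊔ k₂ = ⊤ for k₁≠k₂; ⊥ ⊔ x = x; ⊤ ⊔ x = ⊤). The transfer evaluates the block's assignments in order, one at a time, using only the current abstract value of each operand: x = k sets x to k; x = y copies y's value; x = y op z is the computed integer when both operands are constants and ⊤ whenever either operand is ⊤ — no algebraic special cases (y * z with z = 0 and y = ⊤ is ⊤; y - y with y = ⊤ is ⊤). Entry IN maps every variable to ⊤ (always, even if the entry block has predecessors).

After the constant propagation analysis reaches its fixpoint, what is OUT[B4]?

Per-block solution:
  B0: | IN=(all ⊤) | OUT=(all ⊤)
  B1: | IN=(all ⊤) | OUT={b:-2, f:-2; rest ⊤}
  B2: | IN={b:-2, f:-2; rest ⊤} | OUT={b:-2, f:-2; rest ⊤}
  B3: | IN={b:-2, f:-2; rest ⊤} | OUT={a:0, b:-2, f:-2; rest ⊤}
  B4: | IN=(all ⊤) | OUT={c:-2, d:3; rest ⊤}

Merge at B4: IN[B4] = OUT[B0] ⊔ OUT[B3] = {a: ⊤, b: ⊤, c: ⊤, d: ⊤, e: ⊤, f: ⊤}
Applying B4's transfer function to that IN value gives OUT[B4] (row B4 above).

Answer: {a: ⊤, b: ⊤, c: -2, d: 3, e: ⊤, f: ⊤}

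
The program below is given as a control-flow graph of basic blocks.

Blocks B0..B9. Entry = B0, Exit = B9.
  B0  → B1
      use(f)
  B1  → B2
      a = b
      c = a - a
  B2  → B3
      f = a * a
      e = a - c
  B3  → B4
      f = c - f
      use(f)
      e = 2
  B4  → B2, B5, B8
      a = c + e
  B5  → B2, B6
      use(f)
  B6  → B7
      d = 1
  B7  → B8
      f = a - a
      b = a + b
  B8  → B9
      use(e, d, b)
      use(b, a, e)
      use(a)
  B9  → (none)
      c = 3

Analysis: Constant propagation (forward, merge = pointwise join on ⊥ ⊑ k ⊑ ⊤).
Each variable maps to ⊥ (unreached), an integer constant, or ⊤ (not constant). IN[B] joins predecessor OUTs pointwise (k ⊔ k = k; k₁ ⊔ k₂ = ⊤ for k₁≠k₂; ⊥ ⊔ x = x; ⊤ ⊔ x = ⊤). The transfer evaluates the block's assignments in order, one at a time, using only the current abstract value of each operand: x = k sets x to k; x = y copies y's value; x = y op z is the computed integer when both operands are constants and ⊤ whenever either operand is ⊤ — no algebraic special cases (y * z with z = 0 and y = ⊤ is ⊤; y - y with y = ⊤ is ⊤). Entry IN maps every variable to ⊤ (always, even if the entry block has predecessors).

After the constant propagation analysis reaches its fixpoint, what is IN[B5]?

Fixpoint table:
  B0:  IN=(all ⊤)  OUT=(all ⊤)
  B1:  IN=(all ⊤)  OUT=(all ⊤)
  B2:  IN=(all ⊤)  OUT=(all ⊤)
  B3:  IN=(all ⊤)  OUT={e:2; rest ⊤}
  B4:  IN={e:2; rest ⊤}  OUT={e:2; rest ⊤}
  B5:  IN={e:2; rest ⊤}  OUT={e:2; rest ⊤}
  B6:  IN={e:2; rest ⊤}  OUT={d:1, e:2; rest ⊤}
  B7:  IN={d:1, e:2; rest ⊤}  OUT={d:1, e:2; rest ⊤}
  B8:  IN={e:2; rest ⊤}  OUT={e:2; rest ⊤}
  B9:  IN={e:2; rest ⊤}  OUT={c:3, e:2; rest ⊤}

Merge at B5: IN[B5] = OUT[B4] = {a: ⊤, b: ⊤, c: ⊤, d: ⊤, e: 2, f: ⊤}

Answer: {a: ⊤, b: ⊤, c: ⊤, d: ⊤, e: 2, f: ⊤}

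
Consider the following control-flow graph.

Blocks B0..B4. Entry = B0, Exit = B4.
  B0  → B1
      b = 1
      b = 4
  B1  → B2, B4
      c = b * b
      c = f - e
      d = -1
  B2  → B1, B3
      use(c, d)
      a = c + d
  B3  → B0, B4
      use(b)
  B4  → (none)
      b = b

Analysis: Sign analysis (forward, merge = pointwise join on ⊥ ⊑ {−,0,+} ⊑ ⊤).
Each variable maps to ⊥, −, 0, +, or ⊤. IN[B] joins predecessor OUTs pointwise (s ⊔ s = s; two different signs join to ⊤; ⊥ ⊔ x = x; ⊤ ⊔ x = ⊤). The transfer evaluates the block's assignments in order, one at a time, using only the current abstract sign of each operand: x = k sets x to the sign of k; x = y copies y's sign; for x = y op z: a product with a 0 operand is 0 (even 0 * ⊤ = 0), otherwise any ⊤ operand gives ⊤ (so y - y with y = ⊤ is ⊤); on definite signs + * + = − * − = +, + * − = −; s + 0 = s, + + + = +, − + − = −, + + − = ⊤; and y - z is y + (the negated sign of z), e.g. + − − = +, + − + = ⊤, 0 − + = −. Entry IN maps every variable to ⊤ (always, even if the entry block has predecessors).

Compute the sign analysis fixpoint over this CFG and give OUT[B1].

Answer: {a: ⊤, b: +, c: ⊤, d: -, e: ⊤, f: ⊤}

Working:
Converged values:
  B0:   IN=(all ⊤)   OUT={b:+; rest ⊤}
  B1:   IN={b:+; rest ⊤}   OUT={b:+, d:-; rest ⊤}
  B2:   IN={b:+, d:-; rest ⊤}   OUT={b:+, d:-; rest ⊤}
  B3:   IN={b:+, d:-; rest ⊤}   OUT={b:+, d:-; rest ⊤}
  B4:   IN={b:+, d:-; rest ⊤}   OUT={b:+, d:-; rest ⊤}

Merge at B1: IN[B1] = OUT[B0] ⊔ OUT[B2] = {a: ⊤, b: +, c: ⊤, d: ⊤, e: ⊤, f: ⊤}
Applying B1's transfer function to that IN value gives OUT[B1] (row B1 above).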